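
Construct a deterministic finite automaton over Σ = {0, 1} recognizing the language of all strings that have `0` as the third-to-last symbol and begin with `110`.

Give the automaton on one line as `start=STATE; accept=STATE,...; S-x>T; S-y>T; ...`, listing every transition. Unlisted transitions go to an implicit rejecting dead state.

start=s0; accept=s18,s19,s20,s21; s0-0>s1; s0-1>s2; s1-0>s3; s1-1>s4; s2-0>s5; s2-1>s6; s3-0>s7; s3-1>s8; s4-0>s9; s4-1>s10; s5-0>s11; s5-1>s12; s6-0>s13; s6-1>s14; s7-0>s7; s7-1>s8; s8-0>s9; s8-1>s10; s9-0>s11; s9-1>s12; s10-0>s15; s10-1>s14; s11-0>s7; s11-1>s8; s12-0>s9; s12-1>s10; s13-0>s16; s13-1>s17; s14-0>s15; s14-1>s14; s15-0>s11; s15-1>s12; s16-0>s18; s16-1>s19; s17-0>s20; s17-1>s21; s18-0>s18; s18-1>s19; s19-0>s20; s19-1>s21; s20-0>s16; s20-1>s17; s21-0>s13; s21-1>s22; s22-0>s13; s22-1>s22

Handle the two conditions separately and then intersect. The first has 15 states tracking the last 3 symbols read; the second has 5 states tracking whether the input so far still matches the prefix `110`. A product state is a pair (one from each), accepting exactly when both do.
A 23-state machine:
          0    1  
>  s0     s1   s2 
   s1     s3   s4 
   s2     s5   s6 
   s3     s7   s8 
   s4     s9  s10 
   s5    s11  s12 
   s6    s13  s14 
   s7     s7   s8 
   s8     s9  s10 
   s9    s11  s12 
   s10   s15  s14 
   s11    s7   s8 
   s12    s9  s10 
   s13   s16  s17 
   s14   s15  s14 
   s15   s11  s12 
   s16   s18  s19 
   s17   s20  s21 
 * s18   s18  s19 
 * s19   s20  s21 
 * s20   s16  s17 
 * s21   s13  s22 
   s22   s13  s22 
(> = start, * = accepting)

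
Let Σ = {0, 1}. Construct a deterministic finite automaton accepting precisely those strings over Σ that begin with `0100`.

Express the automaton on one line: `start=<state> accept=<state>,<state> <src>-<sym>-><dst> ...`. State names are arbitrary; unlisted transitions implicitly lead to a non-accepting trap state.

Walk along `0100` while the input agrees: from S0 take `0` to S1, and so on. Any deviation drops to the rejecting sink S5. Once S4 is reached the prefix is confirmed and every continuation is accepted.
A 6-state machine:
        0   1  
>  S0   S1  S5 
   S1   S5  S2 
   S2   S3  S5 
   S3   S4  S5 
 * S4   S4  S4 
   S5   S5  S5 
(> = start, * = accepting)

start=S0 accept=S4 S0-0->S1 S0-1->S5 S1-0->S5 S1-1->S2 S2-0->S3 S2-1->S5 S3-0->S4 S3-1->S5 S4-0->S4 S4-1->S4 S5-0->S5 S5-1->S5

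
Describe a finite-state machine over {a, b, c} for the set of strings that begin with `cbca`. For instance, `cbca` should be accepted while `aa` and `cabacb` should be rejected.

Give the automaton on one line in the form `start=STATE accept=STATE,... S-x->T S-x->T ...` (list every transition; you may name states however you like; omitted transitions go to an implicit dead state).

start=s0 accept=s4 s0-a->s5 s0-b->s5 s0-c->s1 s1-a->s5 s1-b->s2 s1-c->s5 s2-a->s5 s2-b->s5 s2-c->s3 s3-a->s4 s3-b->s5 s3-c->s5 s4-a->s4 s4-b->s4 s4-c->s4 s5-a->s5 s5-b->s5 s5-c->s5

Walk along `cbca` while the input agrees: from s0 take `c` to s1, and so on. Any deviation drops to the rejecting sink s5. Once s4 is reached the prefix is confirmed and every continuation is accepted.
        a   b   c  
>  s0   s5  s5  s1 
   s1   s5  s2  s5 
   s2   s5  s5  s3 
   s3   s4  s5  s5 
 * s4   s4  s4  s4 
   s5   s5  s5  s5 
(> = start, * = accepting)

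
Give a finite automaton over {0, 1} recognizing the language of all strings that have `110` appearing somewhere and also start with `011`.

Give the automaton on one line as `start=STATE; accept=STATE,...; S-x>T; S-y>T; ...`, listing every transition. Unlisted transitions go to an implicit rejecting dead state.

start=S0; accept=S8; S0-0>S1; S0-1>S2; S1-0>S3; S1-1>S4; S2-0>S3; S2-1>S5; S3-0>S3; S3-1>S2; S4-0>S3; S4-1>S6; S5-0>S7; S5-1>S5; S6-0>S8; S6-1>S6; S7-0>S7; S7-1>S7; S8-0>S8; S8-1>S8

Run two small machines in parallel and take their product. One (4 states) tracks whether and how much of `110` has been seen; the other (5 states) tracks whether the input so far still matches the prefix `011`. Each combined state is a pair, one component from each; accept when both components accept.
9 states suffice.
        0   1  
>  S0   S1  S2 
   S1   S3  S4 
   S2   S3  S5 
   S3   S3  S2 
   S4   S3  S6 
   S5   S7  S5 
   S6   S8  S6 
   S7   S7  S7 
 * S8   S8  S8 
(> = start, * = accepting)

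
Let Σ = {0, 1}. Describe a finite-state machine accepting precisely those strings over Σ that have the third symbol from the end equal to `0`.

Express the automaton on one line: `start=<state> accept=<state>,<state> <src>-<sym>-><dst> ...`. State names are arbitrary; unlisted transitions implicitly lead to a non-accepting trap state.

Because acceptance depends on a position counted from the end, the machine has to buffer the most recent 3 symbols. Make each state the string of the last up-to-3 symbols read; on input `x` shift the window left and append `x`. Accept when the buffered window has length 3 and begins with `0`.
A 15-state machine:
       0  1 
>  A   B  C 
   B   D  E 
   C   F  G 
   D   H  I 
   E   J  K 
   F   L  M 
   G   N  O 
 * H   H  I 
 * I   J  K 
 * J   L  M 
 * K   N  O 
   L   H  I 
   M   J  K 
   N   L  M 
   O   N  O 
(> = start, * = accepting)

start=A accept=H,I,J,K A-0->B A-1->C B-0->D B-1->E C-0->F C-1->G D-0->H D-1->I E-0->J E-1->K F-0->L F-1->M G-0->N G-1->O H-0->H H-1->I I-0->J I-1->K J-0->L J-1->M K-0->N K-1->O L-0->H L-1->I M-0->J M-1->K N-0->L N-1->M O-0->N O-1->O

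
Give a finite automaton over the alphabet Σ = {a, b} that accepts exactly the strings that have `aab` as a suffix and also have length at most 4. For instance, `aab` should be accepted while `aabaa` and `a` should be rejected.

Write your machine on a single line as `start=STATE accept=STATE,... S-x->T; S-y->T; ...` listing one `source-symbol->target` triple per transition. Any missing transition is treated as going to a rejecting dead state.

Handle the two conditions separately and then intersect. One (4 states) tracks how much of the suffix `aab` has currently been matched; the other (6 states) tracks the input length, saturating at 5. Each combined state is a pair, one component from each; accept when both components accept.
With 18 states:
          a    b  
>  S0     S1   S2 
   S1     S3   S4 
   S2     S5   S4 
   S3     S6   S7 
   S4     S8   S9 
   S5     S6   S9 
   S6    S10  S11 
 * S7    S12  S13 
   S8    S10  S13 
   S9    S12  S13 
   S10   S14  S15 
 * S11   S16  S17 
   S12   S14  S17 
   S13   S16  S17 
   S14   S14  S15 
   S15   S16  S17 
   S16   S14  S17 
   S17   S16  S17 
(> = start, * = accepting)

start=S0; accept=S7,S11; S0-a->S1; S0-b->S2; S1-a->S3; S1-b->S4; S2-a->S5; S2-b->S4; S3-a->S6; S3-b->S7; S4-a->S8; S4-b->S9; S5-a->S6; S5-b->S9; S6-a->S10; S6-b->S11; S7-a->S12; S7-b->S13; S8-a->S10; S8-b->S13; S9-a->S12; S9-b->S13; S10-a->S14; S10-b->S15; S11-a->S16; S11-b->S17; S12-a->S14; S12-b->S17; S13-a->S16; S13-b->S17; S14-a->S14; S14-b->S15; S15-a->S16; S15-b->S17; S16-a->S14; S16-b->S17; S17-a->S16; S17-b->S17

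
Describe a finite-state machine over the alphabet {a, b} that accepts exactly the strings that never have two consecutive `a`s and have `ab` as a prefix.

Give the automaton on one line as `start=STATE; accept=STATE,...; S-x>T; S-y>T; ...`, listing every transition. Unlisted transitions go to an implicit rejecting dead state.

start=s0; accept=s3,s4; s0-a>s1; s0-b>s2; s1-a>s2; s1-b>s3; s2-a>s2; s2-b>s2; s3-a>s4; s3-b>s3; s4-a>s2; s4-b>s3

Build one automaton per condition and run them in lockstep. One (3 states) tracks partial matches of the forbidden pattern `aa`; the other (4 states) tracks whether the input so far still matches the prefix `ab`. Each combined state is a pair, one component from each; accept when both components accept. Minimizing collapses redundant product states.
With 5 states:
        a   b  
>  s0   s1  s2 
   s1   s2  s3 
   s2   s2  s2 
 * s3   s4  s3 
 * s4   s2  s3 
(> = start, * = accepting)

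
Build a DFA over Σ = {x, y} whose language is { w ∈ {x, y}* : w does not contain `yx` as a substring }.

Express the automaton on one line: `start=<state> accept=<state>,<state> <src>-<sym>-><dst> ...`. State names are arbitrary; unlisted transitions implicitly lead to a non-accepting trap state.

Track partial matches of the forbidden pattern `yx`. State s2 is a dead state reached once `yx` has occurred; every other state accepts. s0 means no part of `yx` is currently matched.
        x   y  
>* s0   s0  s1 
 * s1   s2  s1 
   s2   s2  s2 
(> = start, * = accepting)

start=s0 accept=s0,s1 s0-x->s0 s0-y->s1 s1-x->s2 s1-y->s1 s2-x->s2 s2-y->s2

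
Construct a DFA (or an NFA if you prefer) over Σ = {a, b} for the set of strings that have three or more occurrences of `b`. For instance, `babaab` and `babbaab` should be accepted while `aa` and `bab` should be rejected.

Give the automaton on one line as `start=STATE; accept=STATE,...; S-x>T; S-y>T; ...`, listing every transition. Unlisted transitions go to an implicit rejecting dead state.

Only the number of `b`s matters, and only up to 4. Make a chain q0 → q1 → q2 → q3 → q4 advanced by each `b` (with q4 absorbing); every other symbol self-loops. The accepting set is {q3, q4}.
With 5 states:
        a   b  
>  q0   q0  q1 
   q1   q1  q2 
   q2   q2  q3 
 * q3   q3  q4 
 * q4   q4  q4 
(> = start, * = accepting)

start=q0; accept=q3,q4; q0-a>q0; q0-b>q1; q1-a>q1; q1-b>q2; q2-a>q2; q2-b>q3; q3-a>q3; q3-b>q4; q4-a>q4; q4-b>q4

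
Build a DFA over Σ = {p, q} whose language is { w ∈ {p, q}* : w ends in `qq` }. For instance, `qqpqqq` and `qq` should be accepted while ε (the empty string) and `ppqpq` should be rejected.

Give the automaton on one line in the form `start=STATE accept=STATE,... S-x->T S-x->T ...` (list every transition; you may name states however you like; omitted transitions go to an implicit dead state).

start=A accept=C A-p->A A-q->B B-p->A B-q->C C-p->A C-q->C

Remember how much of `qq` the current input suffix matches. State A means no match yet; B means the last symbol is `q`; C means the last 2 symbols are `qq`. Only C accepts. On a mismatch, fall back to the longest proper suffix that is still a prefix of `qq`.
With 3 states:
       p  q 
>  A   A  B 
   B   A  C 
 * C   A  C 
(> = start, * = accepting)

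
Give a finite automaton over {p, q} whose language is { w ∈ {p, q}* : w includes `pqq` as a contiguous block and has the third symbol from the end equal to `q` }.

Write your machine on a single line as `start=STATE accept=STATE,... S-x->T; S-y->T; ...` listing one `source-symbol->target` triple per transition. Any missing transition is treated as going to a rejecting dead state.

Run two small machines in parallel and take their product. The first has 4 states tracking whether and how much of `pqq` has been seen; the second has 15 states tracking the last 3 symbols read. A product state is a pair (one from each), accepting exactly when both do.
With 22 states:
          p    q  
>  S0     S1   S2 
   S1     S3   S4 
   S2     S5   S6 
   S3     S7   S8 
   S4     S9  S10 
   S5    S11  S12 
   S6    S13  S14 
   S7     S7   S8 
   S8     S9  S10 
   S9    S11  S12 
   S10   S15  S16 
   S11    S7   S8 
   S12    S9  S10 
   S13   S11  S12 
   S14   S13  S14 
 * S15   S17  S18 
 * S16   S15  S16 
 * S17   S19  S20 
 * S18   S21  S10 
   S19   S19  S20 
   S20   S21  S10 
   S21   S17  S18 
(> = start, * = accepting)

start=S0; accept=S15,S16,S17,S18; S0-p->S1; S0-q->S2; S1-p->S3; S1-q->S4; S2-p->S5; S2-q->S6; S3-p->S7; S3-q->S8; S4-p->S9; S4-q->S10; S5-p->S11; S5-q->S12; S6-p->S13; S6-q->S14; S7-p->S7; S7-q->S8; S8-p->S9; S8-q->S10; S9-p->S11; S9-q->S12; S10-p->S15; S10-q->S16; S11-p->S7; S11-q->S8; S12-p->S9; S12-q->S10; S13-p->S11; S13-q->S12; S14-p->S13; S14-q->S14; S15-p->S17; S15-q->S18; S16-p->S15; S16-q->S16; S17-p->S19; S17-q->S20; S18-p->S21; S18-q->S10; S19-p->S19; S19-q->S20; S20-p->S21; S20-q->S10; S21-p->S17; S21-q->S18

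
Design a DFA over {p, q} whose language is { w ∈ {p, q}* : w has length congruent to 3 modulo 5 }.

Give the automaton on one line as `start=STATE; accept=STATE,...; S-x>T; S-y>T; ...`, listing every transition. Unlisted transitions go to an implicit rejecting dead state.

Count input length modulo 5: every symbol advances one step around the cycle s0 → s1 → s2 → s3 → s4 → s0. Accept at s3.
        p   q  
>  s0   s1  s1 
   s1   s2  s2 
   s2   s3  s3 
 * s3   s4  s4 
   s4   s0  s0 
(> = start, * = accepting)

start=s0; accept=s3; s0-p>s1; s0-q>s1; s1-p>s2; s1-q>s2; s2-p>s3; s2-q>s3; s3-p>s4; s3-q>s4; s4-p>s0; s4-q>s0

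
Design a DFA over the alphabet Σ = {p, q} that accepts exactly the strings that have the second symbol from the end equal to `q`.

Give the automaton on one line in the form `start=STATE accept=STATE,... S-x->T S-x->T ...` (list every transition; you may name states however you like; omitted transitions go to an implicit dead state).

start=S0 accept=S5,S6 S0-p->S1 S0-q->S2 S1-p->S3 S1-q->S4 S2-p->S5 S2-q->S6 S3-p->S3 S3-q->S4 S4-p->S5 S4-q->S6 S5-p->S3 S5-q->S4 S6-p->S5 S6-q->S6

A DFA must remember the last 2 symbols (since which symbol is second-to-last isn't known until the input ends). Use one state per possible window of the last ≤2 symbols; accept from those whose window starts with `q`.
A 7-state machine:
        p   q  
>  S0   S1  S2 
   S1   S3  S4 
   S2   S5  S6 
   S3   S3  S4 
   S4   S5  S6 
 * S5   S3  S4 
 * S6   S5  S6 
(> = start, * = accepting)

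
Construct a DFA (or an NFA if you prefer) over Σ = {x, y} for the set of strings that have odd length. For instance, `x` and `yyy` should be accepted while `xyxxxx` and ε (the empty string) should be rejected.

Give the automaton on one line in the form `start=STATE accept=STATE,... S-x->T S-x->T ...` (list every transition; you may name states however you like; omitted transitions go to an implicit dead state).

Count input length modulo 2: every symbol advances one step around the cycle s0 → s1 → s0. Accept at s1.
2 states suffice.
        x   y  
>  s0   s1  s1 
 * s1   s0  s0 
(> = start, * = accepting)

start=s0 accept=s1 s0-x->s1 s0-y->s1 s1-x->s0 s1-y->s0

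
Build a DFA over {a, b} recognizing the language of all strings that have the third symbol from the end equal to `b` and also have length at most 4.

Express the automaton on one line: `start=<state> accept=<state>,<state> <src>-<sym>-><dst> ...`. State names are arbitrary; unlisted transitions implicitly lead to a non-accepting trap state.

Run two small machines in parallel and take their product. The first has 15 states tracking the last 3 symbols read; the second has 6 states tracking the input length, saturating at 5. A product state is a pair (one from each), accepting exactly when both do. Minimizing collapses redundant product states.
        a   b  
>  S0   S1  S2 
   S1   S3  S4 
   S2   S5  S6 
   S3   S3  S3 
   S4   S5  S5 
   S5   S7  S7 
   S6   S8  S8 
 * S7   S3  S3 
 * S8   S7  S7 
(> = start, * = accepting)

start=S0 accept=S7,S8 S0-a->S1 S0-b->S2 S1-a->S3 S1-b->S4 S2-a->S5 S2-b->S6 S3-a->S3 S3-b->S3 S4-a->S5 S4-b->S5 S5-a->S7 S5-b->S7 S6-a->S8 S6-b->S8 S7-a->S3 S7-b->S3 S8-a->S7 S8-b->S7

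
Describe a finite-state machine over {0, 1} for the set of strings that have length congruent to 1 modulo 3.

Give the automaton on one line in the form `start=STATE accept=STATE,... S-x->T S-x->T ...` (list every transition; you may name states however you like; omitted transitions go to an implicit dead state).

Count input length modulo 3: every symbol advances one step around the cycle A → B → C → A. Accept at B.
3 states suffice.
       0  1 
>  A   B  B 
 * B   C  C 
   C   A  A 
(> = start, * = accepting)

start=A accept=B A-0->B A-1->B B-0->C B-1->C C-0->A C-1->A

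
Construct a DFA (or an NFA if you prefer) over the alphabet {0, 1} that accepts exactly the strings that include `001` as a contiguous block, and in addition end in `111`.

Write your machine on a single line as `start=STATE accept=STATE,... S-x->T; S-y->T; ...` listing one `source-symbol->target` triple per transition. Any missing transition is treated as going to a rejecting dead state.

Build one automaton per condition and run them in lockstep. The first has 4 states tracking whether and how much of `001` has been seen; the second has 4 states tracking how much of the suffix `111` has currently been matched. A product state is a pair (one from each), accepting exactly when both do. After merging equivalent states the machine shrinks.
6 states suffice.
        0   1  
>  s0   s1  s0 
   s1   s2  s0 
   s2   s2  s3 
   s3   s2  s4 
   s4   s2  s5 
 * s5   s2  s5 
(> = start, * = accepting)

start=s0; accept=s5; s0-0->s1; s0-1->s0; s1-0->s2; s1-1->s0; s2-0->s2; s2-1->s3; s3-0->s2; s3-1->s4; s4-0->s2; s4-1->s5; s5-0->s2; s5-1->s5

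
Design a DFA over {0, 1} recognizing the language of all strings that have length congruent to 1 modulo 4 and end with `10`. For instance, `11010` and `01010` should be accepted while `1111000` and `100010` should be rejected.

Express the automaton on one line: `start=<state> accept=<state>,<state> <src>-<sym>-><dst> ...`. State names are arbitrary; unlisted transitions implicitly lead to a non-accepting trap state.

Handle the two conditions separately and then intersect. The first has 4 states tracking the input length modulo 4; the second has 3 states tracking how much of the suffix `10` has currently been matched. A product state is a pair (one from each), accepting exactly when both do. Equivalent product states are then merged.
6 states suffice.
       0  1 
>  A   B  B 
   B   C  C 
   C   D  D 
   D   A  E 
   E   F  B 
 * F   C  C 
(> = start, * = accepting)

start=A accept=F A-0->B A-1->B B-0->C B-1->C C-0->D C-1->D D-0->A D-1->E E-0->F E-1->B F-0->C F-1->C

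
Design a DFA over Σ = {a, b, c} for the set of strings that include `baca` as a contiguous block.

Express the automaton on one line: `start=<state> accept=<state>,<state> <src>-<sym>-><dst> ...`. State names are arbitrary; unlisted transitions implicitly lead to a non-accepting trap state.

Track how much of `baca` has been matched so far: state q0 is no progress, q4 is the absorbing accept state reached once `baca` has occurred. Intermediate states record partial matches; on a mismatch, fall back to the longest reusable overlap.
With 5 states:
        a   b   c  
>  q0   q0  q1  q0 
   q1   q2  q1  q0 
   q2   q0  q1  q3 
   q3   q4  q1  q0 
 * q4   q4  q4  q4 
(> = start, * = accepting)

start=q0 accept=q4 q0-a->q0 q0-b->q1 q0-c->q0 q1-a->q2 q1-b->q1 q1-c->q0 q2-a->q0 q2-b->q1 q2-c->q3 q3-a->q4 q3-b->q1 q3-c->q0 q4-a->q4 q4-b->q4 q4-c->q4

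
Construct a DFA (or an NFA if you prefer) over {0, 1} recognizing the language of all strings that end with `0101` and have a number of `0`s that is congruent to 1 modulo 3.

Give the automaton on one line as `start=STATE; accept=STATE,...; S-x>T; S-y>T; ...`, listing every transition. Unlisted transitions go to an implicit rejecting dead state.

start=q0; accept=q14; q0-0>q1; q0-1>q0; q1-0>q2; q1-1>q3; q2-0>q4; q2-1>q5; q3-0>q6; q3-1>q7; q4-0>q1; q4-1>q8; q5-0>q9; q5-1>q10; q6-0>q4; q6-1>q11; q7-0>q2; q7-1>q7; q8-0>q12; q8-1>q0; q9-0>q1; q9-1>q13; q10-0>q4; q10-1>q10; q11-0>q9; q11-1>q10; q12-0>q2; q12-1>q14; q13-0>q12; q13-1>q0; q14-0>q6; q14-1>q7

Build one automaton per condition and run them in lockstep. One (5 states) tracks how much of the suffix `0101` has currently been matched; the other (3 states) tracks the count of `0`s modulo 3. Each combined state is a pair, one component from each; accept when both components accept.
15 states suffice.
          0    1  
>  q0     q1   q0 
   q1     q2   q3 
   q2     q4   q5 
   q3     q6   q7 
   q4     q1   q8 
   q5     q9  q10 
   q6     q4  q11 
   q7     q2   q7 
   q8    q12   q0 
   q9     q1  q13 
   q10    q4  q10 
   q11    q9  q10 
   q12    q2  q14 
   q13   q12   q0 
 * q14    q6   q7 
(> = start, * = accepting)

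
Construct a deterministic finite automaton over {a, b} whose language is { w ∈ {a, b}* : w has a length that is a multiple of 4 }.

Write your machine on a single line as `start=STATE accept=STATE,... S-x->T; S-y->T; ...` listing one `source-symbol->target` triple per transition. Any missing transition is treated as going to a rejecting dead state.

Count input length modulo 4: every symbol advances one step around the cycle q0 → q1 → q2 → q3 → q0. Accept at q0.
With 4 states:
        a   b  
>* q0   q1  q1 
   q1   q2  q2 
   q2   q3  q3 
   q3   q0  q0 
(> = start, * = accepting)

start=q0; accept=q0; q0-a->q1; q0-b->q1; q1-a->q2; q1-b->q2; q2-a->q3; q2-b->q3; q3-a->q0; q3-b->q0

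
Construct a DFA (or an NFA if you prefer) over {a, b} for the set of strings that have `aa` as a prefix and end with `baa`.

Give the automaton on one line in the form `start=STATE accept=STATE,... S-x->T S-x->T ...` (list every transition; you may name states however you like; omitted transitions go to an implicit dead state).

start=s0 accept=s6 s0-a->s1 s0-b->s2 s1-a->s3 s1-b->s2 s2-a->s2 s2-b->s2 s3-a->s3 s3-b->s4 s4-a->s5 s4-b->s4 s5-a->s6 s5-b->s4 s6-a->s3 s6-b->s4

Run two small machines in parallel and take their product. The first has 4 states tracking whether the input so far still matches the prefix `aa`; the second has 4 states tracking how much of the suffix `baa` has currently been matched. A product state is a pair (one from each), accepting exactly when both do. After merging equivalent states the machine shrinks.
        a   b  
>  s0   s1  s2 
   s1   s3  s2 
   s2   s2  s2 
   s3   s3  s4 
   s4   s5  s4 
   s5   s6  s4 
 * s6   s3  s4 
(> = start, * = accepting)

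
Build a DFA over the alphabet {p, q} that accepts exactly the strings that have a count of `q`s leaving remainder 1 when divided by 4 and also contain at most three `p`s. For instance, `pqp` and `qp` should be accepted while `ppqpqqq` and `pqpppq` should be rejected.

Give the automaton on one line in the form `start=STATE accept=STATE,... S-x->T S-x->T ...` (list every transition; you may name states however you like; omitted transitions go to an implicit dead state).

Run two small machines in parallel and take their product. One (4 states) tracks the count of `q`s modulo 4; the other (5 states) tracks the count of `p`s, saturating at 4. Each combined state is a pair, one component from each; accept when both components accept. Equivalent product states are then merged.
With 17 states:
          p    q  
>  S0     S1   S2 
   S1     S3   S4 
 * S2     S4   S5 
   S3     S6   S7 
 * S4     S7   S8 
   S5     S8   S9 
   S6    S10  S11 
 * S7    S11  S12 
   S8    S12  S13 
   S9    S13   S0 
   S10   S10  S10 
 * S11   S10  S14 
   S12   S14  S15 
   S13   S15   S1 
   S14   S10  S16 
   S15   S16   S3 
   S16   S10   S6 
(> = start, * = accepting)

start=S0 accept=S2,S4,S7,S11 S0-p->S1 S0-q->S2 S1-p->S3 S1-q->S4 S2-p->S4 S2-q->S5 S3-p->S6 S3-q->S7 S4-p->S7 S4-q->S8 S5-p->S8 S5-q->S9 S6-p->S10 S6-q->S11 S7-p->S11 S7-q->S12 S8-p->S12 S8-q->S13 S9-p->S13 S9-q->S0 S10-p->S10 S10-q->S10 S11-p->S10 S11-q->S14 S12-p->S14 S12-q->S15 S13-p->S15 S13-q->S1 S14-p->S10 S14-q->S16 S15-p->S16 S15-q->S3 S16-p->S10 S16-q->S6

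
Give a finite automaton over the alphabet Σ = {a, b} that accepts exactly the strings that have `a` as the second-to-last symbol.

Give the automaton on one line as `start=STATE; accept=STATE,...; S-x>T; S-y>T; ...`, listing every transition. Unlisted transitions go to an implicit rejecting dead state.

start=q0; accept=q3,q4; q0-a>q1; q0-b>q2; q1-a>q3; q1-b>q4; q2-a>q5; q2-b>q6; q3-a>q3; q3-b>q4; q4-a>q5; q4-b>q6; q5-a>q3; q5-b>q4; q6-a>q5; q6-b>q6

A DFA must remember the last 2 symbols (since which symbol is second-to-last isn't known until the input ends). Use one state per possible window of the last ≤2 symbols; accept from those whose window starts with `a`.
7 states suffice.
        a   b  
>  q0   q1  q2 
   q1   q3  q4 
   q2   q5  q6 
 * q3   q3  q4 
 * q4   q5  q6 
   q5   q3  q4 
   q6   q5  q6 
(> = start, * = accepting)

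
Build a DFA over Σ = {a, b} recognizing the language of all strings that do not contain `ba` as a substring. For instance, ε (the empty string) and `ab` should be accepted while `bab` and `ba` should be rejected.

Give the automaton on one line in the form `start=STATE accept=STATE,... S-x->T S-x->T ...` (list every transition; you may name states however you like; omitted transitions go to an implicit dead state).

start=S0 accept=S0,S1 S0-a->S0 S0-b->S1 S1-a->S2 S1-b->S1 S2-a->S2 S2-b->S2

This is the complement of 'contains `ba`'. Use the same substring-matching states — S0 through S2 holding how much of `ba` has just been matched — but flip the accepting set: everything except the trap S2 accepts.
A 3-state machine:
        a   b  
>* S0   S0  S1 
 * S1   S2  S1 
   S2   S2  S2 
(> = start, * = accepting)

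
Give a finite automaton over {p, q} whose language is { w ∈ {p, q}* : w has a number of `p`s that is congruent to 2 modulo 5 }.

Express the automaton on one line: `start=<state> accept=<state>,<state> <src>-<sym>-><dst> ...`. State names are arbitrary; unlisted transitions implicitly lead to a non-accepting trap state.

start=S0 accept=S2 S0-p->S1 S0-q->S0 S1-p->S2 S1-q->S1 S2-p->S3 S2-q->S2 S3-p->S4 S3-q->S3 S4-p->S0 S4-q->S4

Keep the running count of `p`s modulo 5: each `p` advances along the cycle S0 → S1 → S2 → S3 → S4 → S0 while other symbols loop. Accept at S2.
A 5-state machine:
        p   q  
>  S0   S1  S0 
   S1   S2  S1 
 * S2   S3  S2 
   S3   S4  S3 
   S4   S0  S4 
(> = start, * = accepting)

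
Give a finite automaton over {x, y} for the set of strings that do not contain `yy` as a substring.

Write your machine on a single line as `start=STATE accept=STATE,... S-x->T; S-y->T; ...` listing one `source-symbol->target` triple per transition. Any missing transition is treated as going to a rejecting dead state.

start=q0; accept=q0,q1; q0-x->q0; q0-y->q1; q1-x->q0; q1-y->q2; q2-x->q2; q2-y->q2

This is the complement of 'contains `yy`'. Use the same substring-matching states — q0 through q2 holding how much of `yy` has just been matched — but flip the accepting set: everything except the trap q2 accepts.
A 3-state machine:
        x   y  
>* q0   q0  q1 
 * q1   q0  q2 
   q2   q2  q2 
(> = start, * = accepting)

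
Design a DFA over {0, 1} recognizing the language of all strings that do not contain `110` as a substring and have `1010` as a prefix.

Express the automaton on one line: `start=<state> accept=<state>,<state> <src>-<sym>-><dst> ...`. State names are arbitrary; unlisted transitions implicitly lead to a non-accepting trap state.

Run two small machines in parallel and take their product. The first has 4 states tracking partial matches of the forbidden pattern `110`; the second has 6 states tracking whether the input so far still matches the prefix `1010`. A product state is a pair (one from each), accepting exactly when both do.
A 12-state machine:
          0    1  
>  S0     S1   S2 
   S1     S1   S3 
   S2     S4   S5 
   S3     S1   S5 
   S4     S1   S6 
   S5     S7   S5 
   S6     S8   S5 
   S7     S7   S7 
 * S8     S8   S9 
 * S9     S8  S10 
 * S10   S11  S10 
   S11   S11  S11 
(> = start, * = accepting)

start=S0 accept=S8,S9,S10 S0-0->S1 S0-1->S2 S1-0->S1 S1-1->S3 S2-0->S4 S2-1->S5 S3-0->S1 S3-1->S5 S4-0->S1 S4-1->S6 S5-0->S7 S5-1->S5 S6-0->S8 S6-1->S5 S7-0->S7 S7-1->S7 S8-0->S8 S8-1->S9 S9-0->S8 S9-1->S10 S10-0->S11 S10-1->S10 S11-0->S11 S11-1->S11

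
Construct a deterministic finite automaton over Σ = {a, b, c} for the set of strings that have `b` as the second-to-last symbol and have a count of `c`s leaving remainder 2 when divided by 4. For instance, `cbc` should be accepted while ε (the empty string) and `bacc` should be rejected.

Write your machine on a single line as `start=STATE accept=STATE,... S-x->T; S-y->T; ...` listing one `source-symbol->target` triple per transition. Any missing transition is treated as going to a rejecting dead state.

Run two small machines in parallel and take their product. One (13 states) tracks the last 2 symbols read; the other (4 states) tracks the count of `c`s modulo 4. Each combined state is a pair, one component from each; accept when both components accept. After merging equivalent states the machine shrinks.
With 8 states:
        a   b   c  
>  s0   s0  s0  s1 
   s1   s1  s2  s3 
   s2   s1  s2  s4 
   s3   s3  s5  s6 
 * s4   s3  s5  s6 
   s5   s4  s7  s6 
   s6   s6  s6  s0 
 * s7   s4  s7  s6 
(> = start, * = accepting)

start=s0; accept=s4,s7; s0-a->s0; s0-b->s0; s0-c->s1; s1-a->s1; s1-b->s2; s1-c->s3; s2-a->s1; s2-b->s2; s2-c->s4; s3-a->s3; s3-b->s5; s3-c->s6; s4-a->s3; s4-b->s5; s4-c->s6; s5-a->s4; s5-b->s7; s5-c->s6; s6-a->s6; s6-b->s6; s6-c->s0; s7-a->s4; s7-b->s7; s7-c->s6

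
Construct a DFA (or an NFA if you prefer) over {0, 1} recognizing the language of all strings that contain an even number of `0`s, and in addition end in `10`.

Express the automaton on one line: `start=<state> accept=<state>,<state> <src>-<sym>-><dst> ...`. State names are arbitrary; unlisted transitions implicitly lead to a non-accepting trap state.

Build one automaton per condition and run them in lockstep. The first has 2 states tracking the count of `0`s modulo 2; the second has 3 states tracking how much of the suffix `10` has currently been matched. A product state is a pair (one from each), accepting exactly when both do. Minimizing collapses redundant product states.
A 4-state machine:
        0   1  
>  q0   q1  q0 
   q1   q0  q2 
   q2   q3  q2 
 * q3   q1  q0 
(> = start, * = accepting)

start=q0 accept=q3 q0-0->q1 q0-1->q0 q1-0->q0 q1-1->q2 q2-0->q3 q2-1->q2 q3-0->q1 q3-1->q0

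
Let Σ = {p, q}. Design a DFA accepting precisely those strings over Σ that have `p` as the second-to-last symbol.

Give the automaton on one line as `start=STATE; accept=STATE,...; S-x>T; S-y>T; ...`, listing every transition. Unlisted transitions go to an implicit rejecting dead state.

Because acceptance depends on a position counted from the end, the machine has to buffer the most recent 2 symbols. Make each state the string of the last up-to-2 symbols read; on input `x` shift the window left and append `x`. Accept when the buffered window has length 2 and begins with `p`.
A 7-state machine:
        p   q  
>  S0   S1  S2 
   S1   S3  S4 
   S2   S5  S6 
 * S3   S3  S4 
 * S4   S5  S6 
   S5   S3  S4 
   S6   S5  S6 
(> = start, * = accepting)

start=S0; accept=S3,S4; S0-p>S1; S0-q>S2; S1-p>S3; S1-q>S4; S2-p>S5; S2-q>S6; S3-p>S3; S3-q>S4; S4-p>S5; S4-q>S6; S5-p>S3; S5-q>S4; S6-p>S5; S6-q>S6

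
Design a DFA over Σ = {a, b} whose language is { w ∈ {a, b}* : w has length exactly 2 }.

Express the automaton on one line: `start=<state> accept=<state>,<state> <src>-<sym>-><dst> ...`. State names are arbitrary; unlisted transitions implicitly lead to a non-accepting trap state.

We only need to distinguish lengths 0, 1, …, 2, and '>2'. Chain s0 → s1 → s2 → s3 on every symbol, with s3 looping. Accepting states: {s2}.
        a   b  
>  s0   s1  s1 
   s1   s2  s2 
 * s2   s3  s3 
   s3   s3  s3 
(> = start, * = accepting)

start=s0 accept=s2 s0-a->s1 s0-b->s1 s1-a->s2 s1-b->s2 s2-a->s3 s2-b->s3 s3-a->s3 s3-b->s3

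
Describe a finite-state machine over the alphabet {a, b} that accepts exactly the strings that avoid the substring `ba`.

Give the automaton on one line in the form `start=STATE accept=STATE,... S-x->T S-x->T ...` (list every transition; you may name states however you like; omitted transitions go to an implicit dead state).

start=s0 accept=s0,s1 s0-a->s0 s0-b->s1 s1-a->s2 s1-b->s1 s2-a->s2 s2-b->s2

Track partial matches of the forbidden pattern `ba`. State s2 is a dead state reached once `ba` has occurred; every other state accepts. s0 means no part of `ba` is currently matched.
3 states suffice.
        a   b  
>* s0   s0  s1 
 * s1   s2  s1 
   s2   s2  s2 
(> = start, * = accepting)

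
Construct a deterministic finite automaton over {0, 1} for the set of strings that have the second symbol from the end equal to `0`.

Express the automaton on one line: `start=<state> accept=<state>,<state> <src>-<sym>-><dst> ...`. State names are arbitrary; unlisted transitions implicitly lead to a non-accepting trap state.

Because acceptance depends on a position counted from the end, the machine has to buffer the most recent 2 symbols. Make each state the string of the last up-to-2 symbols read; on input `x` shift the window left and append `x`. Accept when the buffered window has length 2 and begins with `0`.
With 7 states:
        0   1  
>  q0   q1  q2 
   q1   q3  q4 
   q2   q5  q6 
 * q3   q3  q4 
 * q4   q5  q6 
   q5   q3  q4 
   q6   q5  q6 
(> = start, * = accepting)

start=q0 accept=q3,q4 q0-0->q1 q0-1->q2 q1-0->q3 q1-1->q4 q2-0->q5 q2-1->q6 q3-0->q3 q3-1->q4 q4-0->q5 q4-1->q6 q5-0->q3 q5-1->q4 q6-0->q5 q6-1->q6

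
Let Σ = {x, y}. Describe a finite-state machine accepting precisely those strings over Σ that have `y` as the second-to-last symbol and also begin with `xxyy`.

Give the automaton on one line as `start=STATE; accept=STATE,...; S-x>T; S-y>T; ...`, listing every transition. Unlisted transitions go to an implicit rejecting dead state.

Run two small machines in parallel and take their product. The first has 7 states tracking the last 2 symbols read; the second has 6 states tracking whether the input so far still matches the prefix `xxyy`. A product state is a pair (one from each), accepting exactly when both do.
13 states suffice.
          x    y  
>  S0     S1   S2 
   S1     S3   S4 
   S2     S5   S6 
   S3     S7   S8 
   S4     S5   S6 
   S5     S7   S4 
   S6     S5   S6 
   S7     S7   S4 
   S8     S5   S9 
 * S9    S10   S9 
 * S10   S11  S12 
   S11   S11  S12 
   S12   S10   S9 
(> = start, * = accepting)

start=S0; accept=S9,S10; S0-x>S1; S0-y>S2; S1-x>S3; S1-y>S4; S2-x>S5; S2-y>S6; S3-x>S7; S3-y>S8; S4-x>S5; S4-y>S6; S5-x>S7; S5-y>S4; S6-x>S5; S6-y>S6; S7-x>S7; S7-y>S4; S8-x>S5; S8-y>S9; S9-x>S10; S9-y>S9; S10-x>S11; S10-y>S12; S11-x>S11; S11-y>S12; S12-x>S10; S12-y>S9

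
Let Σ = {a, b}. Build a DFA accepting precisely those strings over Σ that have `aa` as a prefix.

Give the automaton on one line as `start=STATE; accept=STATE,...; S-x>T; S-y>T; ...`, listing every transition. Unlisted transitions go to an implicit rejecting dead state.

start=s0; accept=s2; s0-a>s1; s0-b>s3; s1-a>s2; s1-b>s3; s2-a>s2; s2-b>s2; s3-a>s3; s3-b>s3

Walk along `aa` while the input agrees: from s0 take `a` to s1, and so on. Any deviation drops to the rejecting sink s3. Once s2 is reached the prefix is confirmed and every continuation is accepted.
With 4 states:
        a   b  
>  s0   s1  s3 
   s1   s2  s3 
 * s2   s2  s2 
   s3   s3  s3 
(> = start, * = accepting)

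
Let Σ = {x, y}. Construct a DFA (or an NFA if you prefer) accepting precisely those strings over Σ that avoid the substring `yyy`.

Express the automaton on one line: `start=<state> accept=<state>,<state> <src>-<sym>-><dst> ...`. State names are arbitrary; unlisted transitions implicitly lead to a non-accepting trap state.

start=q0 accept=q0,q1,q2 q0-x->q0 q0-y->q1 q1-x->q0 q1-y->q2 q2-x->q0 q2-y->q3 q3-x->q3 q3-y->q3

Track partial matches of the forbidden pattern `yyy`. State q3 is a dead state reached once `yyy` has occurred; every other state accepts. q0 means no part of `yyy` is currently matched.
4 states suffice.
        x   y  
>* q0   q0  q1 
 * q1   q0  q2 
 * q2   q0  q3 
   q3   q3  q3 
(> = start, * = accepting)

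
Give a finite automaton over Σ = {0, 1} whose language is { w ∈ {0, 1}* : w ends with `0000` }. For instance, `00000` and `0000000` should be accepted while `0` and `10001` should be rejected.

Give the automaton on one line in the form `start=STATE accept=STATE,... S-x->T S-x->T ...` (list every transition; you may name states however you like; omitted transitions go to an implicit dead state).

start=q0 accept=q4 q0-0->q1 q0-1->q0 q1-0->q2 q1-1->q0 q2-0->q3 q2-1->q0 q3-0->q4 q3-1->q0 q4-0->q4 q4-1->q0

Let each state record the length of the longest suffix of the input read so far that is also a prefix of `0000`. q1 means the last symbol is `0`; q2 means the last 2 symbols are `00`; q3 means the last 3 symbols are `000`; q4 means the last 4 symbols are `0000`. Accept only at q4, where the string currently ends in `0000`.
A 5-state machine:
        0   1  
>  q0   q1  q0 
   q1   q2  q0 
   q2   q3  q0 
   q3   q4  q0 
 * q4   q4  q0 
(> = start, * = accepting)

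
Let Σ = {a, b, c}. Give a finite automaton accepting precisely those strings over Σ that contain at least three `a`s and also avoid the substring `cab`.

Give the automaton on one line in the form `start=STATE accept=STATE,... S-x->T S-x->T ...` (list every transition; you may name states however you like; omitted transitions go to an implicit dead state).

Build one automaton per condition and run them in lockstep. The first has 5 states tracking the count of `a`s, saturating at 4; the second has 4 states tracking partial matches of the forbidden pattern `cab`. A product state is a pair (one from each), accepting exactly when both do.
18 states suffice.
          a    b    c  
>  S0     S1   S0   S2 
   S1     S3   S1   S4 
   S2     S5   S0   S2 
   S3     S6   S3   S7 
   S4     S8   S1   S4 
   S5     S3   S9   S4 
 * S6    S10   S6  S11 
   S7    S12   S3   S7 
   S8     S6  S13   S7 
   S9    S13   S9   S9 
 * S10   S10  S10  S14 
 * S11   S15   S6  S11 
 * S12   S10  S16  S11 
   S13   S16  S13  S13 
 * S14   S15  S10  S14 
 * S15   S10  S17  S14 
   S16   S17  S16  S16 
   S17   S17  S17  S17 
(> = start, * = accepting)

start=S0 accept=S6,S10,S11,S12,S14,S15 S0-a->S1 S0-b->S0 S0-c->S2 S1-a->S3 S1-b->S1 S1-c->S4 S2-a->S5 S2-b->S0 S2-c->S2 S3-a->S6 S3-b->S3 S3-c->S7 S4-a->S8 S4-b->S1 S4-c->S4 S5-a->S3 S5-b->S9 S5-c->S4 S6-a->S10 S6-b->S6 S6-c->S11 S7-a->S12 S7-b->S3 S7-c->S7 S8-a->S6 S8-b->S13 S8-c->S7 S9-a->S13 S9-b->S9 S9-c->S9 S10-a->S10 S10-b->S10 S10-c->S14 S11-a->S15 S11-b->S6 S11-c->S11 S12-a->S10 S12-b->S16 S12-c->S11 S13-a->S16 S13-b->S13 S13-c->S13 S14-a->S15 S14-b->S10 S14-c->S14 S15-a->S10 S15-b->S17 S15-c->S14 S16-a->S17 S16-b->S16 S16-c->S16 S17-a->S17 S17-b->S17 S17-c->S17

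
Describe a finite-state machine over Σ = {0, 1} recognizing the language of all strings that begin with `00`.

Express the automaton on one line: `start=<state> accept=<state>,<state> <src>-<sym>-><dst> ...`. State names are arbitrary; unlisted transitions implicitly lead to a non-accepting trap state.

start=s0 accept=s2 s0-0->s1 s0-1->s3 s1-0->s2 s1-1->s3 s2-0->s2 s2-1->s2 s3-0->s3 s3-1->s3

Check the first 2 symbols one by one: s0 through s1 record how many have matched `00` so far; any wrong symbol goes to the dead state s3. After all 2 match we enter the accepting sink s2.
With 4 states:
        0   1  
>  s0   s1  s3 
   s1   s2  s3 
 * s2   s2  s2 
   s3   s3  s3 
(> = start, * = accepting)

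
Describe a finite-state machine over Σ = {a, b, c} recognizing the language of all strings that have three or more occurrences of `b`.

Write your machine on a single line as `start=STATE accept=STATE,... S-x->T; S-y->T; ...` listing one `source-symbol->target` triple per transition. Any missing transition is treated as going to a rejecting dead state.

start=q0; accept=q3,q4; q0-a->q0; q0-b->q1; q0-c->q0; q1-a->q1; q1-b->q2; q1-c->q1; q2-a->q2; q2-b->q3; q2-c->q2; q3-a->q3; q3-b->q4; q3-c->q3; q4-a->q4; q4-b->q4; q4-c->q4

Only the number of `b`s matters, and only up to 4. Make a chain q0 → q1 → q2 → q3 → q4 advanced by each `b` (with q4 absorbing); every other symbol self-loops. The accepting set is {q3, q4}.
A 5-state machine:
        a   b   c  
>  q0   q0  q1  q0 
   q1   q1  q2  q1 
   q2   q2  q3  q2 
 * q3   q3  q4  q3 
 * q4   q4  q4  q4 
(> = start, * = accepting)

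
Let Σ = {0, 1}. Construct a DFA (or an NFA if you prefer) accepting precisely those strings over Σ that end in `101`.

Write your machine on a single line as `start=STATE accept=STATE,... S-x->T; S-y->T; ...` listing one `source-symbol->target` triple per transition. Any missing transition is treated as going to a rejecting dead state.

start=q0; accept=q3; q0-0->q0; q0-1->q1; q1-0->q2; q1-1->q1; q2-0->q0; q2-1->q3; q3-0->q2; q3-1->q1

Remember how much of `101` the current input suffix matches. State q0 means no match yet; q1 means the last symbol is `1`; q2 means the last 2 symbols are `10`; q3 means the last 3 symbols are `101`. Only q3 accepts. On a mismatch, fall back to the longest proper suffix that is still a prefix of `101`.
With 4 states:
        0   1  
>  q0   q0  q1 
   q1   q2  q1 
   q2   q0  q3 
 * q3   q2  q1 
(> = start, * = accepting)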